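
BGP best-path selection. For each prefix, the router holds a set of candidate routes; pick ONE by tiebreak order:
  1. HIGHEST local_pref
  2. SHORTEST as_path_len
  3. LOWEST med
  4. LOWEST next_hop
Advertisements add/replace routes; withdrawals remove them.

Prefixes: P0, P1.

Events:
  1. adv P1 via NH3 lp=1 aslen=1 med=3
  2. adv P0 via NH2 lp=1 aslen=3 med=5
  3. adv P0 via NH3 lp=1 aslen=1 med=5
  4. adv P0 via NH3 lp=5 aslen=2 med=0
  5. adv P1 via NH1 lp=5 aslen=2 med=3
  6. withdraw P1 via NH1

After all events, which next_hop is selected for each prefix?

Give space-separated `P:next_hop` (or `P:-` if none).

Op 1: best P0=- P1=NH3
Op 2: best P0=NH2 P1=NH3
Op 3: best P0=NH3 P1=NH3
Op 4: best P0=NH3 P1=NH3
Op 5: best P0=NH3 P1=NH1
Op 6: best P0=NH3 P1=NH3

Answer: P0:NH3 P1:NH3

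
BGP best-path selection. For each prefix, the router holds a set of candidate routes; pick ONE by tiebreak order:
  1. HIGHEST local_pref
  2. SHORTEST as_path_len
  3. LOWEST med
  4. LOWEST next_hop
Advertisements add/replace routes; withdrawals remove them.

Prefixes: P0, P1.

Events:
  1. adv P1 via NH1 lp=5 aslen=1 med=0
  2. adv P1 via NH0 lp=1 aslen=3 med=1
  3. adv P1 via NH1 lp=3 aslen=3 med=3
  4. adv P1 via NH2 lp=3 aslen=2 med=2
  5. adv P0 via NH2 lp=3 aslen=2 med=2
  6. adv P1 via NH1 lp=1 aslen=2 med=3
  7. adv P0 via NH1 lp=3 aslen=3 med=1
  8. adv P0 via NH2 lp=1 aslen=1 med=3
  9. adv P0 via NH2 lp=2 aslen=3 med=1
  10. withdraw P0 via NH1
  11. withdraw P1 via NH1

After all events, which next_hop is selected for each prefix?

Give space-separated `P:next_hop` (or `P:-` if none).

Op 1: best P0=- P1=NH1
Op 2: best P0=- P1=NH1
Op 3: best P0=- P1=NH1
Op 4: best P0=- P1=NH2
Op 5: best P0=NH2 P1=NH2
Op 6: best P0=NH2 P1=NH2
Op 7: best P0=NH2 P1=NH2
Op 8: best P0=NH1 P1=NH2
Op 9: best P0=NH1 P1=NH2
Op 10: best P0=NH2 P1=NH2
Op 11: best P0=NH2 P1=NH2

Answer: P0:NH2 P1:NH2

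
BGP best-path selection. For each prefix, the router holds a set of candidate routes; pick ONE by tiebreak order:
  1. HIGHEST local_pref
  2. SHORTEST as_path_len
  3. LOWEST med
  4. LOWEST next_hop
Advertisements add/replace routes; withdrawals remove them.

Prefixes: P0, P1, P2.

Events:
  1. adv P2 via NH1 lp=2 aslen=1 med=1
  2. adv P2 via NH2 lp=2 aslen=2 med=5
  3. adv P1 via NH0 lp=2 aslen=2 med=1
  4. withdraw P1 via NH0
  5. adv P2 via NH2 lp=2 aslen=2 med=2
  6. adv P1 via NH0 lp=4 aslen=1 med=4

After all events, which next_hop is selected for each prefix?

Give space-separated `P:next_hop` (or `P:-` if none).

Op 1: best P0=- P1=- P2=NH1
Op 2: best P0=- P1=- P2=NH1
Op 3: best P0=- P1=NH0 P2=NH1
Op 4: best P0=- P1=- P2=NH1
Op 5: best P0=- P1=- P2=NH1
Op 6: best P0=- P1=NH0 P2=NH1

Answer: P0:- P1:NH0 P2:NH1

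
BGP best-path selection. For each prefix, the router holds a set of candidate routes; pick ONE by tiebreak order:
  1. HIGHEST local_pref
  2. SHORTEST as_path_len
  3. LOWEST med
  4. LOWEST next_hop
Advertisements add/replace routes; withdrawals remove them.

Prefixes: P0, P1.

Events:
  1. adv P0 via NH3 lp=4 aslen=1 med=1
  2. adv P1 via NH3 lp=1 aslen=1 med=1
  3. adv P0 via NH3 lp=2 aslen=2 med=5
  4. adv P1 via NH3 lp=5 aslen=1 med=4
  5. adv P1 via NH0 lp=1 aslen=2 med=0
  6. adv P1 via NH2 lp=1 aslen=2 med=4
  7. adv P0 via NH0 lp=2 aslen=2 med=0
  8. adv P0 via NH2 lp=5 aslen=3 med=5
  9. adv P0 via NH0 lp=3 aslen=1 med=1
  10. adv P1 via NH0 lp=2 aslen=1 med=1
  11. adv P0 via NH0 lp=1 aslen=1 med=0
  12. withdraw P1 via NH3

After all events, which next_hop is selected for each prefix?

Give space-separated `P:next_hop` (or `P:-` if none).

Op 1: best P0=NH3 P1=-
Op 2: best P0=NH3 P1=NH3
Op 3: best P0=NH3 P1=NH3
Op 4: best P0=NH3 P1=NH3
Op 5: best P0=NH3 P1=NH3
Op 6: best P0=NH3 P1=NH3
Op 7: best P0=NH0 P1=NH3
Op 8: best P0=NH2 P1=NH3
Op 9: best P0=NH2 P1=NH3
Op 10: best P0=NH2 P1=NH3
Op 11: best P0=NH2 P1=NH3
Op 12: best P0=NH2 P1=NH0

Answer: P0:NH2 P1:NH0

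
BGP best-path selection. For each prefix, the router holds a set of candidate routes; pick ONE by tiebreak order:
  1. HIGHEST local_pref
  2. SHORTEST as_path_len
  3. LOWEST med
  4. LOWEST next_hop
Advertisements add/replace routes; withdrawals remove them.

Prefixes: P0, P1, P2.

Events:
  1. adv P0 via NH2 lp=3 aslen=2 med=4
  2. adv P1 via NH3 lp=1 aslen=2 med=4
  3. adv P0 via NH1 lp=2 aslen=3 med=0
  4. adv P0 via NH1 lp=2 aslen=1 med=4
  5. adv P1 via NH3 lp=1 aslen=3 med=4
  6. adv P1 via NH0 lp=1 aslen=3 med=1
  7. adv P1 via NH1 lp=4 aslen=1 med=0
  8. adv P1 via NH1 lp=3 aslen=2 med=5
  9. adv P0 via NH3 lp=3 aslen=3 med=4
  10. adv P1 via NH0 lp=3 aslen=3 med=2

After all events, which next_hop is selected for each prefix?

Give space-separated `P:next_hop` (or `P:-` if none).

Answer: P0:NH2 P1:NH1 P2:-

Derivation:
Op 1: best P0=NH2 P1=- P2=-
Op 2: best P0=NH2 P1=NH3 P2=-
Op 3: best P0=NH2 P1=NH3 P2=-
Op 4: best P0=NH2 P1=NH3 P2=-
Op 5: best P0=NH2 P1=NH3 P2=-
Op 6: best P0=NH2 P1=NH0 P2=-
Op 7: best P0=NH2 P1=NH1 P2=-
Op 8: best P0=NH2 P1=NH1 P2=-
Op 9: best P0=NH2 P1=NH1 P2=-
Op 10: best P0=NH2 P1=NH1 P2=-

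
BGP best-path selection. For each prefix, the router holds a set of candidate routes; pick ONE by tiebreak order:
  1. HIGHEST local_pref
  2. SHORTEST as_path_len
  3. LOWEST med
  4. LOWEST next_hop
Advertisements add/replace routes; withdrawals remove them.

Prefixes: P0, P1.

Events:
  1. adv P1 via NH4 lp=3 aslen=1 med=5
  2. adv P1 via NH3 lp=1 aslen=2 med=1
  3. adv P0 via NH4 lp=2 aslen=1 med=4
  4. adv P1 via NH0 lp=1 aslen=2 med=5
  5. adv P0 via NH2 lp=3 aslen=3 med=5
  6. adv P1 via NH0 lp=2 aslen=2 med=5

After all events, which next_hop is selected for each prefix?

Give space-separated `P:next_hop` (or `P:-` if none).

Op 1: best P0=- P1=NH4
Op 2: best P0=- P1=NH4
Op 3: best P0=NH4 P1=NH4
Op 4: best P0=NH4 P1=NH4
Op 5: best P0=NH2 P1=NH4
Op 6: best P0=NH2 P1=NH4

Answer: P0:NH2 P1:NH4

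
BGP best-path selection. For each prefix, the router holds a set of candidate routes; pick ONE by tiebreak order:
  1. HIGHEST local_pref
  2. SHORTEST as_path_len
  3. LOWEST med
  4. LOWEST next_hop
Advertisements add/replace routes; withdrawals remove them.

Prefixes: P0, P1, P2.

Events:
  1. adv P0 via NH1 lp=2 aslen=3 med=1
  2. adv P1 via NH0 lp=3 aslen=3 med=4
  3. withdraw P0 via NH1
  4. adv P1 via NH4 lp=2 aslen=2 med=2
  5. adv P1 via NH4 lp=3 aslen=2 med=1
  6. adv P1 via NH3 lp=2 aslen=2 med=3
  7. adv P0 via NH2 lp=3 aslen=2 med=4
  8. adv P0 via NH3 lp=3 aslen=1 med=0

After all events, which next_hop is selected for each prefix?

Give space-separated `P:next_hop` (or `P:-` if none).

Op 1: best P0=NH1 P1=- P2=-
Op 2: best P0=NH1 P1=NH0 P2=-
Op 3: best P0=- P1=NH0 P2=-
Op 4: best P0=- P1=NH0 P2=-
Op 5: best P0=- P1=NH4 P2=-
Op 6: best P0=- P1=NH4 P2=-
Op 7: best P0=NH2 P1=NH4 P2=-
Op 8: best P0=NH3 P1=NH4 P2=-

Answer: P0:NH3 P1:NH4 P2:-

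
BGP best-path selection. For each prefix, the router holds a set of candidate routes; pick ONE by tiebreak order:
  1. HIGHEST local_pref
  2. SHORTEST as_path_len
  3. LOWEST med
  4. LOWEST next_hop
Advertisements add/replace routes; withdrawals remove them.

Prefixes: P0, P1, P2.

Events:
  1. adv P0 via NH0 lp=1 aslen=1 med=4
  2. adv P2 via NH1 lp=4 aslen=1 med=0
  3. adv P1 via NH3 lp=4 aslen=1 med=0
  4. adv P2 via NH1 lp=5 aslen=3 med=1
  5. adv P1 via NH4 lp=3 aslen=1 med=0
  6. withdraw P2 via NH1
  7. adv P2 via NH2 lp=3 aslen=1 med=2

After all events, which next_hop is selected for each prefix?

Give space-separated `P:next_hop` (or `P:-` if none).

Answer: P0:NH0 P1:NH3 P2:NH2

Derivation:
Op 1: best P0=NH0 P1=- P2=-
Op 2: best P0=NH0 P1=- P2=NH1
Op 3: best P0=NH0 P1=NH3 P2=NH1
Op 4: best P0=NH0 P1=NH3 P2=NH1
Op 5: best P0=NH0 P1=NH3 P2=NH1
Op 6: best P0=NH0 P1=NH3 P2=-
Op 7: best P0=NH0 P1=NH3 P2=NH2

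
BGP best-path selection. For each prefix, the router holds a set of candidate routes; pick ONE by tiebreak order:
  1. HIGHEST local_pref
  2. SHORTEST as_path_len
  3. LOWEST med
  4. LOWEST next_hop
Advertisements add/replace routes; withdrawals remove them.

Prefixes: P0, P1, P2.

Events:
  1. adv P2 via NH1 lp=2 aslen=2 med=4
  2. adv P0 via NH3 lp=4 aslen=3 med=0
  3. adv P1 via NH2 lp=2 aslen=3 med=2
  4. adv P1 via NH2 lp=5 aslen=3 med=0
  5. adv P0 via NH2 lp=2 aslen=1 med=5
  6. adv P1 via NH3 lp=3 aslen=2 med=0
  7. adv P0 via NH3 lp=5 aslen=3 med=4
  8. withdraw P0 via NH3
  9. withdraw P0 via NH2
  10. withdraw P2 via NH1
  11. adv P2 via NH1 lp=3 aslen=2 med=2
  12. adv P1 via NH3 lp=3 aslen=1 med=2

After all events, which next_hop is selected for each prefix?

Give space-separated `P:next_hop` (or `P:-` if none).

Answer: P0:- P1:NH2 P2:NH1

Derivation:
Op 1: best P0=- P1=- P2=NH1
Op 2: best P0=NH3 P1=- P2=NH1
Op 3: best P0=NH3 P1=NH2 P2=NH1
Op 4: best P0=NH3 P1=NH2 P2=NH1
Op 5: best P0=NH3 P1=NH2 P2=NH1
Op 6: best P0=NH3 P1=NH2 P2=NH1
Op 7: best P0=NH3 P1=NH2 P2=NH1
Op 8: best P0=NH2 P1=NH2 P2=NH1
Op 9: best P0=- P1=NH2 P2=NH1
Op 10: best P0=- P1=NH2 P2=-
Op 11: best P0=- P1=NH2 P2=NH1
Op 12: best P0=- P1=NH2 P2=NH1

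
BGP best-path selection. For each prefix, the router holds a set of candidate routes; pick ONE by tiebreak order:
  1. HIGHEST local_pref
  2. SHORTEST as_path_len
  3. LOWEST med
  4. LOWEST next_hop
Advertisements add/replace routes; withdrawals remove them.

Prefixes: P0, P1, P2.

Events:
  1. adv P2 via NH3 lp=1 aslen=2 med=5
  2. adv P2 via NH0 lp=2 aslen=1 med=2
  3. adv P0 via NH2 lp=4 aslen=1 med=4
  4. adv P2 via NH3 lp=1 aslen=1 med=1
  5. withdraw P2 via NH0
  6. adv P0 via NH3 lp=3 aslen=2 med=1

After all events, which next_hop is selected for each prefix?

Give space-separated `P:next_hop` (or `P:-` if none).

Answer: P0:NH2 P1:- P2:NH3

Derivation:
Op 1: best P0=- P1=- P2=NH3
Op 2: best P0=- P1=- P2=NH0
Op 3: best P0=NH2 P1=- P2=NH0
Op 4: best P0=NH2 P1=- P2=NH0
Op 5: best P0=NH2 P1=- P2=NH3
Op 6: best P0=NH2 P1=- P2=NH3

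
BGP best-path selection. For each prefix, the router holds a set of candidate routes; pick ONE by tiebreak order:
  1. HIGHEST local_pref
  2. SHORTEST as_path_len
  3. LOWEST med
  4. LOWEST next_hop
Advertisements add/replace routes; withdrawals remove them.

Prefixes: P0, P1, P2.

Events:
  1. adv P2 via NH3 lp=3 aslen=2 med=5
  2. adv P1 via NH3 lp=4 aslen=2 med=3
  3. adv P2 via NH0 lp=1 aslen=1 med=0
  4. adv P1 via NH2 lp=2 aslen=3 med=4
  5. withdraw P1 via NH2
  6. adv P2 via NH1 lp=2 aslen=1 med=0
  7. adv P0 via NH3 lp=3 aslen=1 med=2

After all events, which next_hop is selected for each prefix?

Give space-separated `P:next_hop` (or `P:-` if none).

Answer: P0:NH3 P1:NH3 P2:NH3

Derivation:
Op 1: best P0=- P1=- P2=NH3
Op 2: best P0=- P1=NH3 P2=NH3
Op 3: best P0=- P1=NH3 P2=NH3
Op 4: best P0=- P1=NH3 P2=NH3
Op 5: best P0=- P1=NH3 P2=NH3
Op 6: best P0=- P1=NH3 P2=NH3
Op 7: best P0=NH3 P1=NH3 P2=NH3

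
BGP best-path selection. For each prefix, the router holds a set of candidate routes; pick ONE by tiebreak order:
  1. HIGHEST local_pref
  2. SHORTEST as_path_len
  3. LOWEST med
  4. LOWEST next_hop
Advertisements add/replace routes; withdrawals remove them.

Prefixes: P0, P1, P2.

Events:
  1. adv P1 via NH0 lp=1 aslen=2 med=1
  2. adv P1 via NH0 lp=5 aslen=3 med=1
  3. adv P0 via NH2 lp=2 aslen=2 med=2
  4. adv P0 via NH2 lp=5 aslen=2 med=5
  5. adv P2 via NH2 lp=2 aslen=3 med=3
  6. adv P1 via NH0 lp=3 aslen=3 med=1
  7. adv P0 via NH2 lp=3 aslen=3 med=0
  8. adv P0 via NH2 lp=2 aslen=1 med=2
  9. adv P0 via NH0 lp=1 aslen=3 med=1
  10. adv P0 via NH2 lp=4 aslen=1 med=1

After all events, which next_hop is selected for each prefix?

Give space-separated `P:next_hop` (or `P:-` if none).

Op 1: best P0=- P1=NH0 P2=-
Op 2: best P0=- P1=NH0 P2=-
Op 3: best P0=NH2 P1=NH0 P2=-
Op 4: best P0=NH2 P1=NH0 P2=-
Op 5: best P0=NH2 P1=NH0 P2=NH2
Op 6: best P0=NH2 P1=NH0 P2=NH2
Op 7: best P0=NH2 P1=NH0 P2=NH2
Op 8: best P0=NH2 P1=NH0 P2=NH2
Op 9: best P0=NH2 P1=NH0 P2=NH2
Op 10: best P0=NH2 P1=NH0 P2=NH2

Answer: P0:NH2 P1:NH0 P2:NH2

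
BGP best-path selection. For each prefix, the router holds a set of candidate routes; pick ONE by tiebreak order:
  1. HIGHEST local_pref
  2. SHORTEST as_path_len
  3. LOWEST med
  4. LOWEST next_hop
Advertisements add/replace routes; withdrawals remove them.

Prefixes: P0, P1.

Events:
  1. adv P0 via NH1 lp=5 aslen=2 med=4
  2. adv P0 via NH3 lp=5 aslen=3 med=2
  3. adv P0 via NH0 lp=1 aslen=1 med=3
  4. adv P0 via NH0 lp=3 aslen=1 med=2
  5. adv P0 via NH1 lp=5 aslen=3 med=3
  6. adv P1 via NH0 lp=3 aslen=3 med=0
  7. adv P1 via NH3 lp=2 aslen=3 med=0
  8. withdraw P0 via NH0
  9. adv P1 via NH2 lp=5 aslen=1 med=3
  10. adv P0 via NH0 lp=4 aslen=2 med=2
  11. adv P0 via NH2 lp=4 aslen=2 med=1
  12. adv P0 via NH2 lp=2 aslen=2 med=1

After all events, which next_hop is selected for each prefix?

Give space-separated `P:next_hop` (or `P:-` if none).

Answer: P0:NH3 P1:NH2

Derivation:
Op 1: best P0=NH1 P1=-
Op 2: best P0=NH1 P1=-
Op 3: best P0=NH1 P1=-
Op 4: best P0=NH1 P1=-
Op 5: best P0=NH3 P1=-
Op 6: best P0=NH3 P1=NH0
Op 7: best P0=NH3 P1=NH0
Op 8: best P0=NH3 P1=NH0
Op 9: best P0=NH3 P1=NH2
Op 10: best P0=NH3 P1=NH2
Op 11: best P0=NH3 P1=NH2
Op 12: best P0=NH3 P1=NH2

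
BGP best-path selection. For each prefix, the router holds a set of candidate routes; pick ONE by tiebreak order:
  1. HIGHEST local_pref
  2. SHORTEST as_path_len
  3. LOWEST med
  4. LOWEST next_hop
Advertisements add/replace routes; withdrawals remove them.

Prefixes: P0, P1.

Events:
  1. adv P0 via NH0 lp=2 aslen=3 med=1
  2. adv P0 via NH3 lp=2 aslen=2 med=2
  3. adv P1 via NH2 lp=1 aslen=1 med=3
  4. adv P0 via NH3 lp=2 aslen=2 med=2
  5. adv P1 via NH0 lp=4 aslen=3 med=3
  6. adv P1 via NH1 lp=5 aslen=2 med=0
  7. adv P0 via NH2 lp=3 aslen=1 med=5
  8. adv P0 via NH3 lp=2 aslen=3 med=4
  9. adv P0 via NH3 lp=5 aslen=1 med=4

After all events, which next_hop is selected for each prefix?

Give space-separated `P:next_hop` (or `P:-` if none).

Answer: P0:NH3 P1:NH1

Derivation:
Op 1: best P0=NH0 P1=-
Op 2: best P0=NH3 P1=-
Op 3: best P0=NH3 P1=NH2
Op 4: best P0=NH3 P1=NH2
Op 5: best P0=NH3 P1=NH0
Op 6: best P0=NH3 P1=NH1
Op 7: best P0=NH2 P1=NH1
Op 8: best P0=NH2 P1=NH1
Op 9: best P0=NH3 P1=NH1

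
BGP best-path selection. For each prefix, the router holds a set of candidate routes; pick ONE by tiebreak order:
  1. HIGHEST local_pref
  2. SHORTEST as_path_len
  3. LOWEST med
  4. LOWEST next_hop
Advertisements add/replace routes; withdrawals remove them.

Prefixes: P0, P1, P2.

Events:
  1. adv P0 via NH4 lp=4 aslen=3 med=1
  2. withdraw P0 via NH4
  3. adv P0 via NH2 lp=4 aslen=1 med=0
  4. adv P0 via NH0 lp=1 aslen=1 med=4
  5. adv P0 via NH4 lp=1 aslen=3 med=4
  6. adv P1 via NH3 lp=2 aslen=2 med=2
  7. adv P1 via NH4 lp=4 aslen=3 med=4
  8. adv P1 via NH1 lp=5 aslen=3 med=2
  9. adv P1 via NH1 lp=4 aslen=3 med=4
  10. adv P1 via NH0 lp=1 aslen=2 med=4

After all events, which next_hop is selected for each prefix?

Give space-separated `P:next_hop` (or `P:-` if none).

Op 1: best P0=NH4 P1=- P2=-
Op 2: best P0=- P1=- P2=-
Op 3: best P0=NH2 P1=- P2=-
Op 4: best P0=NH2 P1=- P2=-
Op 5: best P0=NH2 P1=- P2=-
Op 6: best P0=NH2 P1=NH3 P2=-
Op 7: best P0=NH2 P1=NH4 P2=-
Op 8: best P0=NH2 P1=NH1 P2=-
Op 9: best P0=NH2 P1=NH1 P2=-
Op 10: best P0=NH2 P1=NH1 P2=-

Answer: P0:NH2 P1:NH1 P2:-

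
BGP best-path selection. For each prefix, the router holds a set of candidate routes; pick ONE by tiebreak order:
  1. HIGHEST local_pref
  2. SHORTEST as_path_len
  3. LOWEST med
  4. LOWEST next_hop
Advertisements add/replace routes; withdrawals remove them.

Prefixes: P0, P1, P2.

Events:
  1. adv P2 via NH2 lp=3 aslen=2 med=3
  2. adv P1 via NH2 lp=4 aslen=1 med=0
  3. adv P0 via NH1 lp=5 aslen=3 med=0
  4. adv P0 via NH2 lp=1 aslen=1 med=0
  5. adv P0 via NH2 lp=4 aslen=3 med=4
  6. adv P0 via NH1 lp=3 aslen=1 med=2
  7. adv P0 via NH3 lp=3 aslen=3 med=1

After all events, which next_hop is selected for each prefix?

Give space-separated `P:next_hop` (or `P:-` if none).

Op 1: best P0=- P1=- P2=NH2
Op 2: best P0=- P1=NH2 P2=NH2
Op 3: best P0=NH1 P1=NH2 P2=NH2
Op 4: best P0=NH1 P1=NH2 P2=NH2
Op 5: best P0=NH1 P1=NH2 P2=NH2
Op 6: best P0=NH2 P1=NH2 P2=NH2
Op 7: best P0=NH2 P1=NH2 P2=NH2

Answer: P0:NH2 P1:NH2 P2:NH2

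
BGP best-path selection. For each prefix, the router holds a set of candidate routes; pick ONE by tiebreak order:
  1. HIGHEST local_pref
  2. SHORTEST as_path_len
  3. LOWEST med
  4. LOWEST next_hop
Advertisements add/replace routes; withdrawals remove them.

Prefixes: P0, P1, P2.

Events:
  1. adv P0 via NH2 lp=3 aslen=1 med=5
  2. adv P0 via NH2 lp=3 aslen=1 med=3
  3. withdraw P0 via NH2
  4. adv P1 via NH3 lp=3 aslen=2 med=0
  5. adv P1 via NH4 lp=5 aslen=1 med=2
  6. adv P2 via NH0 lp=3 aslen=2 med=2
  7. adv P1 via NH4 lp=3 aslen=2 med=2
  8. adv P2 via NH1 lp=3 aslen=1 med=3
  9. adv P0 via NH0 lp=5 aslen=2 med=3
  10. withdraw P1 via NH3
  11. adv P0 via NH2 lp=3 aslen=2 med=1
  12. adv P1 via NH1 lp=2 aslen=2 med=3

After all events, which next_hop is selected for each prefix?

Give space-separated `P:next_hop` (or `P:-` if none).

Op 1: best P0=NH2 P1=- P2=-
Op 2: best P0=NH2 P1=- P2=-
Op 3: best P0=- P1=- P2=-
Op 4: best P0=- P1=NH3 P2=-
Op 5: best P0=- P1=NH4 P2=-
Op 6: best P0=- P1=NH4 P2=NH0
Op 7: best P0=- P1=NH3 P2=NH0
Op 8: best P0=- P1=NH3 P2=NH1
Op 9: best P0=NH0 P1=NH3 P2=NH1
Op 10: best P0=NH0 P1=NH4 P2=NH1
Op 11: best P0=NH0 P1=NH4 P2=NH1
Op 12: best P0=NH0 P1=NH4 P2=NH1

Answer: P0:NH0 P1:NH4 P2:NH1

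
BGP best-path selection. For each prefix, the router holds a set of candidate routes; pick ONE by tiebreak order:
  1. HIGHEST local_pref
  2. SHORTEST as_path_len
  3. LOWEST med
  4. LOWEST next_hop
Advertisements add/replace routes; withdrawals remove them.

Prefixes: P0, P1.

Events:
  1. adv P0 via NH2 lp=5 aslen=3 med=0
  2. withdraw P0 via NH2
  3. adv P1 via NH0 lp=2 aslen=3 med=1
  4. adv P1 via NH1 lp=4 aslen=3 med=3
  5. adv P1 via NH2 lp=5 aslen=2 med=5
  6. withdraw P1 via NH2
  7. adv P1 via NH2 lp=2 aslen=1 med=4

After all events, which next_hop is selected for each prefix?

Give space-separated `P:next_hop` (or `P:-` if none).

Op 1: best P0=NH2 P1=-
Op 2: best P0=- P1=-
Op 3: best P0=- P1=NH0
Op 4: best P0=- P1=NH1
Op 5: best P0=- P1=NH2
Op 6: best P0=- P1=NH1
Op 7: best P0=- P1=NH1

Answer: P0:- P1:NH1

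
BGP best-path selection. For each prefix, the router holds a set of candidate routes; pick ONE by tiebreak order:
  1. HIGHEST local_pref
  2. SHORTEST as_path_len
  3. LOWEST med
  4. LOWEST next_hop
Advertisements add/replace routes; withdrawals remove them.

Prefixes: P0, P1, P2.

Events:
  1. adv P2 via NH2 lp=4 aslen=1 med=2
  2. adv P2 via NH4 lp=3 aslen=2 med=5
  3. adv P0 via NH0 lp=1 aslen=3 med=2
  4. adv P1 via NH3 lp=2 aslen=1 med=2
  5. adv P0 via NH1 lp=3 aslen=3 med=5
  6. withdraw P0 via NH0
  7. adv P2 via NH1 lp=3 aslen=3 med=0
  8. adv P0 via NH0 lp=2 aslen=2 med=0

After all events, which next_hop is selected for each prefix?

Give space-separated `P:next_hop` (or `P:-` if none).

Op 1: best P0=- P1=- P2=NH2
Op 2: best P0=- P1=- P2=NH2
Op 3: best P0=NH0 P1=- P2=NH2
Op 4: best P0=NH0 P1=NH3 P2=NH2
Op 5: best P0=NH1 P1=NH3 P2=NH2
Op 6: best P0=NH1 P1=NH3 P2=NH2
Op 7: best P0=NH1 P1=NH3 P2=NH2
Op 8: best P0=NH1 P1=NH3 P2=NH2

Answer: P0:NH1 P1:NH3 P2:NH2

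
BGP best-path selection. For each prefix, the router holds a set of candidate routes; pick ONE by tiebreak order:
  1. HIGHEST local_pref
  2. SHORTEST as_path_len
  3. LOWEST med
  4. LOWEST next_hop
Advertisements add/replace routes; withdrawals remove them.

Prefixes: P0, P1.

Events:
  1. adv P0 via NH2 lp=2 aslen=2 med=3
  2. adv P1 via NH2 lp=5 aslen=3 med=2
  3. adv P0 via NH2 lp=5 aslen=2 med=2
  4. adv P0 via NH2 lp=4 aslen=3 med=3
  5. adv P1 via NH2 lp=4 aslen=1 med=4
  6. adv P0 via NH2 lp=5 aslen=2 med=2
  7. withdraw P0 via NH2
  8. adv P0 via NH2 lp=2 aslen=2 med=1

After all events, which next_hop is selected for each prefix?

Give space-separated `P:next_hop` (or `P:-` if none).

Answer: P0:NH2 P1:NH2

Derivation:
Op 1: best P0=NH2 P1=-
Op 2: best P0=NH2 P1=NH2
Op 3: best P0=NH2 P1=NH2
Op 4: best P0=NH2 P1=NH2
Op 5: best P0=NH2 P1=NH2
Op 6: best P0=NH2 P1=NH2
Op 7: best P0=- P1=NH2
Op 8: best P0=NH2 P1=NH2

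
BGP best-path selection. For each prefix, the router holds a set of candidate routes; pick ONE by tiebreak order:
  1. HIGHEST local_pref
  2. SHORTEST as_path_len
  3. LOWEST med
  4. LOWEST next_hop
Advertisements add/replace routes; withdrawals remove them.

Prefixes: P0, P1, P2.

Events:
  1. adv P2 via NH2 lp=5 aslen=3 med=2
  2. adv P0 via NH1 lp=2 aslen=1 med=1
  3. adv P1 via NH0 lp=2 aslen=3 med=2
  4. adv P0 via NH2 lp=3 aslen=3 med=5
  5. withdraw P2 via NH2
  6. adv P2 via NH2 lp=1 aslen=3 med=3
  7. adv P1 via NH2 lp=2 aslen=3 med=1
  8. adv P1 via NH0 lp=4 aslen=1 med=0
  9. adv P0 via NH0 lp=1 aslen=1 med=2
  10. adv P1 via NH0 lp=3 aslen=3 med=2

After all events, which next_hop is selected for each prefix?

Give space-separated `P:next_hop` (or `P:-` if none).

Op 1: best P0=- P1=- P2=NH2
Op 2: best P0=NH1 P1=- P2=NH2
Op 3: best P0=NH1 P1=NH0 P2=NH2
Op 4: best P0=NH2 P1=NH0 P2=NH2
Op 5: best P0=NH2 P1=NH0 P2=-
Op 6: best P0=NH2 P1=NH0 P2=NH2
Op 7: best P0=NH2 P1=NH2 P2=NH2
Op 8: best P0=NH2 P1=NH0 P2=NH2
Op 9: best P0=NH2 P1=NH0 P2=NH2
Op 10: best P0=NH2 P1=NH0 P2=NH2

Answer: P0:NH2 P1:NH0 P2:NH2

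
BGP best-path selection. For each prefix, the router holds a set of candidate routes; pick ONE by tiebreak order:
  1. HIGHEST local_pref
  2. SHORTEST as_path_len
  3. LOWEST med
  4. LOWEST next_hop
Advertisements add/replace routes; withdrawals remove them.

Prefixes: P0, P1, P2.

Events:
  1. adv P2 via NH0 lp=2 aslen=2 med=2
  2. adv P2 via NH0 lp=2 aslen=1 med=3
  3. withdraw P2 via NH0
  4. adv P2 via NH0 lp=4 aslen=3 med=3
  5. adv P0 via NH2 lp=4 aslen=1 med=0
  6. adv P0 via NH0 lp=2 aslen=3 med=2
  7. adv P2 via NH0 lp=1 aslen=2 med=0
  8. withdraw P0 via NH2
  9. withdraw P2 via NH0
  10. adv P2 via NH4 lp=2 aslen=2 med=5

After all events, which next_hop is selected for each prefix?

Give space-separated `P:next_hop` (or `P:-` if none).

Op 1: best P0=- P1=- P2=NH0
Op 2: best P0=- P1=- P2=NH0
Op 3: best P0=- P1=- P2=-
Op 4: best P0=- P1=- P2=NH0
Op 5: best P0=NH2 P1=- P2=NH0
Op 6: best P0=NH2 P1=- P2=NH0
Op 7: best P0=NH2 P1=- P2=NH0
Op 8: best P0=NH0 P1=- P2=NH0
Op 9: best P0=NH0 P1=- P2=-
Op 10: best P0=NH0 P1=- P2=NH4

Answer: P0:NH0 P1:- P2:NH4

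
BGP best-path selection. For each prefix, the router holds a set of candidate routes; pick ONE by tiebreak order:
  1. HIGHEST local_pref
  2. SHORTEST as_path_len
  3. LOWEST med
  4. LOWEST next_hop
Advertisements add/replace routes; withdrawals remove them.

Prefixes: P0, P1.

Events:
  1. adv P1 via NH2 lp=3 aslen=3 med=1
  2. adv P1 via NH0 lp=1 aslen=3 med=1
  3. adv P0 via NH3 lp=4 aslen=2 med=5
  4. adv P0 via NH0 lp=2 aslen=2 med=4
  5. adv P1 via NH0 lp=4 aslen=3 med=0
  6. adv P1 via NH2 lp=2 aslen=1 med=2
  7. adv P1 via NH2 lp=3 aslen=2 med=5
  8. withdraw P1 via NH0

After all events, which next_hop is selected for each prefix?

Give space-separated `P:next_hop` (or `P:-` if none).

Op 1: best P0=- P1=NH2
Op 2: best P0=- P1=NH2
Op 3: best P0=NH3 P1=NH2
Op 4: best P0=NH3 P1=NH2
Op 5: best P0=NH3 P1=NH0
Op 6: best P0=NH3 P1=NH0
Op 7: best P0=NH3 P1=NH0
Op 8: best P0=NH3 P1=NH2

Answer: P0:NH3 P1:NH2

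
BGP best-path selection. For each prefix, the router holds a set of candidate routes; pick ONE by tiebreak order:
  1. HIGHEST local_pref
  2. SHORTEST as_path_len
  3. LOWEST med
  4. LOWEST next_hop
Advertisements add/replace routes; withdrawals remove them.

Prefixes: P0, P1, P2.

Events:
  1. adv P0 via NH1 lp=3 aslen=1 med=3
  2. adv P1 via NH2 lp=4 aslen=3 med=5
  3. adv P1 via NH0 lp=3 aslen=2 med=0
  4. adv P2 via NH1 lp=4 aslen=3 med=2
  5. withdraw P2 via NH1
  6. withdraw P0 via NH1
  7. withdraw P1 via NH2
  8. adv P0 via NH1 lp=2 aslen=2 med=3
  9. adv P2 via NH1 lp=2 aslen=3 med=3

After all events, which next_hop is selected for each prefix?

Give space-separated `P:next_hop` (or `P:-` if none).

Op 1: best P0=NH1 P1=- P2=-
Op 2: best P0=NH1 P1=NH2 P2=-
Op 3: best P0=NH1 P1=NH2 P2=-
Op 4: best P0=NH1 P1=NH2 P2=NH1
Op 5: best P0=NH1 P1=NH2 P2=-
Op 6: best P0=- P1=NH2 P2=-
Op 7: best P0=- P1=NH0 P2=-
Op 8: best P0=NH1 P1=NH0 P2=-
Op 9: best P0=NH1 P1=NH0 P2=NH1

Answer: P0:NH1 P1:NH0 P2:NH1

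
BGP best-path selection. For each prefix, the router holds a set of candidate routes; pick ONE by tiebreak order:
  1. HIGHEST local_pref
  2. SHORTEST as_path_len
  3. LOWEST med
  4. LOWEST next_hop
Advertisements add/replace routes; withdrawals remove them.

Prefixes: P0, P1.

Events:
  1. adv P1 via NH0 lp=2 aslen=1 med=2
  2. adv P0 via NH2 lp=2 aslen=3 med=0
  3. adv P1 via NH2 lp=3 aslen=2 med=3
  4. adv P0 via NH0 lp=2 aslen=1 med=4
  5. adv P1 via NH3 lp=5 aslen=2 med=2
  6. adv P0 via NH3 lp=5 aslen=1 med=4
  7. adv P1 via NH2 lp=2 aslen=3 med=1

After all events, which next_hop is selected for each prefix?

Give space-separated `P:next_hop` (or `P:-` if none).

Answer: P0:NH3 P1:NH3

Derivation:
Op 1: best P0=- P1=NH0
Op 2: best P0=NH2 P1=NH0
Op 3: best P0=NH2 P1=NH2
Op 4: best P0=NH0 P1=NH2
Op 5: best P0=NH0 P1=NH3
Op 6: best P0=NH3 P1=NH3
Op 7: best P0=NH3 P1=NH3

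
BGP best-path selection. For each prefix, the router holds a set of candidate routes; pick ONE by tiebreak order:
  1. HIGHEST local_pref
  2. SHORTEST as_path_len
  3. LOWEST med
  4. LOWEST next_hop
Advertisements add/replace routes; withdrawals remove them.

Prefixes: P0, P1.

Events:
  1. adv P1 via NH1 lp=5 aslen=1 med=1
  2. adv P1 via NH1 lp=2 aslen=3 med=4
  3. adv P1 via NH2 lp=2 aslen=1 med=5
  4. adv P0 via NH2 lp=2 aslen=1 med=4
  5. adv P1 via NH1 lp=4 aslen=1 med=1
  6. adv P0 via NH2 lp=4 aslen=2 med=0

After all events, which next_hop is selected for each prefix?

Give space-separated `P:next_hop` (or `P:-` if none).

Answer: P0:NH2 P1:NH1

Derivation:
Op 1: best P0=- P1=NH1
Op 2: best P0=- P1=NH1
Op 3: best P0=- P1=NH2
Op 4: best P0=NH2 P1=NH2
Op 5: best P0=NH2 P1=NH1
Op 6: best P0=NH2 P1=NH1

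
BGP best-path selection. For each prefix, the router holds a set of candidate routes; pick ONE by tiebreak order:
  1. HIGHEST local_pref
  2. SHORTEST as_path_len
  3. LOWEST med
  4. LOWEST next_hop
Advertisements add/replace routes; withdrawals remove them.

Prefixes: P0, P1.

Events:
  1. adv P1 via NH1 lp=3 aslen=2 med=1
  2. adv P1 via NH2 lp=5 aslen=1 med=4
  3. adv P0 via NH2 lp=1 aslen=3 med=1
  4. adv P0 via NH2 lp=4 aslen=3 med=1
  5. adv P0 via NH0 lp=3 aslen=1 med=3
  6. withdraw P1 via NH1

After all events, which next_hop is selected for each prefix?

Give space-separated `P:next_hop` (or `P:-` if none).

Answer: P0:NH2 P1:NH2

Derivation:
Op 1: best P0=- P1=NH1
Op 2: best P0=- P1=NH2
Op 3: best P0=NH2 P1=NH2
Op 4: best P0=NH2 P1=NH2
Op 5: best P0=NH2 P1=NH2
Op 6: best P0=NH2 P1=NH2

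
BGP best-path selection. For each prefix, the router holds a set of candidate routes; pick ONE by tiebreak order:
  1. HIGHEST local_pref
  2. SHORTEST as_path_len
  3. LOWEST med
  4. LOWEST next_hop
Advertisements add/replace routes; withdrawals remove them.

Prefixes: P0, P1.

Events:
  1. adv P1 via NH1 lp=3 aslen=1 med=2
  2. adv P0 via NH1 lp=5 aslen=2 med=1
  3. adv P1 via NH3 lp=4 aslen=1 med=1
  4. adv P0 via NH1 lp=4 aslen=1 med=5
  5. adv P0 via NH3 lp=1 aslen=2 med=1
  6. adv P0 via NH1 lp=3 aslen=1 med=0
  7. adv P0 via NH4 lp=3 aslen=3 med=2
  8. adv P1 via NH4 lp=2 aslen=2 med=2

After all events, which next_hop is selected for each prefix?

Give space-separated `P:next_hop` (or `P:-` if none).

Op 1: best P0=- P1=NH1
Op 2: best P0=NH1 P1=NH1
Op 3: best P0=NH1 P1=NH3
Op 4: best P0=NH1 P1=NH3
Op 5: best P0=NH1 P1=NH3
Op 6: best P0=NH1 P1=NH3
Op 7: best P0=NH1 P1=NH3
Op 8: best P0=NH1 P1=NH3

Answer: P0:NH1 P1:NH3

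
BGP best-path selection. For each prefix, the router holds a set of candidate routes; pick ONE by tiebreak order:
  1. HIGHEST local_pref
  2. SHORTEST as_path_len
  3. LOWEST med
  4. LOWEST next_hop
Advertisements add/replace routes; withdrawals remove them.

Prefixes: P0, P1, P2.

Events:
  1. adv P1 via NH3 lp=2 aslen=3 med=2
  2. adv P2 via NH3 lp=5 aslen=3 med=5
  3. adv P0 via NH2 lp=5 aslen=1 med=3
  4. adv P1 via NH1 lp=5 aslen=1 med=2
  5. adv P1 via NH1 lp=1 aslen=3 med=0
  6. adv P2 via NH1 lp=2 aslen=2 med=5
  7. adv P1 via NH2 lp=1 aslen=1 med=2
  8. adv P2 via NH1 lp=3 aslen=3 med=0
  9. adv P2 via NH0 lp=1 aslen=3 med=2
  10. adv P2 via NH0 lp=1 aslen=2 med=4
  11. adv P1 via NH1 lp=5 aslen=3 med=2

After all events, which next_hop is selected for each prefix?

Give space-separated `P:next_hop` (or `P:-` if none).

Op 1: best P0=- P1=NH3 P2=-
Op 2: best P0=- P1=NH3 P2=NH3
Op 3: best P0=NH2 P1=NH3 P2=NH3
Op 4: best P0=NH2 P1=NH1 P2=NH3
Op 5: best P0=NH2 P1=NH3 P2=NH3
Op 6: best P0=NH2 P1=NH3 P2=NH3
Op 7: best P0=NH2 P1=NH3 P2=NH3
Op 8: best P0=NH2 P1=NH3 P2=NH3
Op 9: best P0=NH2 P1=NH3 P2=NH3
Op 10: best P0=NH2 P1=NH3 P2=NH3
Op 11: best P0=NH2 P1=NH1 P2=NH3

Answer: P0:NH2 P1:NH1 P2:NH3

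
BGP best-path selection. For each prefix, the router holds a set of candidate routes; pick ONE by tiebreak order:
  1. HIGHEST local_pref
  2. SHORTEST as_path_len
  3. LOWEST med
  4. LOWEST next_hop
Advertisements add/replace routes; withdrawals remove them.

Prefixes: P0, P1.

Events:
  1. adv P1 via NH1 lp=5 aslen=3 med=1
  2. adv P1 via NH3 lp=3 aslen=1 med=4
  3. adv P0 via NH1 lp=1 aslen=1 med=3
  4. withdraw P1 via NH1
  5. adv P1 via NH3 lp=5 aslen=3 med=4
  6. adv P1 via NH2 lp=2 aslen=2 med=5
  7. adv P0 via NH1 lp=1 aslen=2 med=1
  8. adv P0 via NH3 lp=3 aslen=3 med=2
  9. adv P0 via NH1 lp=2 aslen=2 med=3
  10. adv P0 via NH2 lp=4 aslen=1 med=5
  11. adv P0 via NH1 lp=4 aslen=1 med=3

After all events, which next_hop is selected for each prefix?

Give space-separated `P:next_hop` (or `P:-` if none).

Op 1: best P0=- P1=NH1
Op 2: best P0=- P1=NH1
Op 3: best P0=NH1 P1=NH1
Op 4: best P0=NH1 P1=NH3
Op 5: best P0=NH1 P1=NH3
Op 6: best P0=NH1 P1=NH3
Op 7: best P0=NH1 P1=NH3
Op 8: best P0=NH3 P1=NH3
Op 9: best P0=NH3 P1=NH3
Op 10: best P0=NH2 P1=NH3
Op 11: best P0=NH1 P1=NH3

Answer: P0:NH1 P1:NH3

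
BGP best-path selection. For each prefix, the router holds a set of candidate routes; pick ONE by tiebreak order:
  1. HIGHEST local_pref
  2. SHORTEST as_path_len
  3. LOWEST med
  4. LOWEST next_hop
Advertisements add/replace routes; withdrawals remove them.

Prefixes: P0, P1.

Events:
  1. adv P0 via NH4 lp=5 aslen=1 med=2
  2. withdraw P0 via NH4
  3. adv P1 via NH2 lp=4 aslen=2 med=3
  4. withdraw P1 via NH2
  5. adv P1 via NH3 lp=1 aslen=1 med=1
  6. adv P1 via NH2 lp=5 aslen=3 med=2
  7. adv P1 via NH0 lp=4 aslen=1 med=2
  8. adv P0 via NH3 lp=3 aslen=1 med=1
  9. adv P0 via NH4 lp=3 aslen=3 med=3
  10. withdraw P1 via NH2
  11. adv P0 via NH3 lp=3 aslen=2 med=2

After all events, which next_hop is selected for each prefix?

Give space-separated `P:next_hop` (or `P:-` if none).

Op 1: best P0=NH4 P1=-
Op 2: best P0=- P1=-
Op 3: best P0=- P1=NH2
Op 4: best P0=- P1=-
Op 5: best P0=- P1=NH3
Op 6: best P0=- P1=NH2
Op 7: best P0=- P1=NH2
Op 8: best P0=NH3 P1=NH2
Op 9: best P0=NH3 P1=NH2
Op 10: best P0=NH3 P1=NH0
Op 11: best P0=NH3 P1=NH0

Answer: P0:NH3 P1:NH0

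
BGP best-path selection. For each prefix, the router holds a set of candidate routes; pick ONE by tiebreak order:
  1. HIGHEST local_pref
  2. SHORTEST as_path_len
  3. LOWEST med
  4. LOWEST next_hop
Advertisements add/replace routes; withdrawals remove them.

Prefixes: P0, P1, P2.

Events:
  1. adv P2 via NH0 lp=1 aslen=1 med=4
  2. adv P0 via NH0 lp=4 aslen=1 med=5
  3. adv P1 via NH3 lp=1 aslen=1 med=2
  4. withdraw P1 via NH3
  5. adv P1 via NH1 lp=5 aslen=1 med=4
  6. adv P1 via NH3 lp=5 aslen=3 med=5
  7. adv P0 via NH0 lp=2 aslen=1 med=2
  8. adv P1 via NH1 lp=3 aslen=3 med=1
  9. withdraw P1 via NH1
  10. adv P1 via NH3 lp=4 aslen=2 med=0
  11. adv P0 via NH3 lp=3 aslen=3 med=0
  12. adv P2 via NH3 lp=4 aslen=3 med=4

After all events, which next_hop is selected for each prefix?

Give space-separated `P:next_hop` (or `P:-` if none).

Op 1: best P0=- P1=- P2=NH0
Op 2: best P0=NH0 P1=- P2=NH0
Op 3: best P0=NH0 P1=NH3 P2=NH0
Op 4: best P0=NH0 P1=- P2=NH0
Op 5: best P0=NH0 P1=NH1 P2=NH0
Op 6: best P0=NH0 P1=NH1 P2=NH0
Op 7: best P0=NH0 P1=NH1 P2=NH0
Op 8: best P0=NH0 P1=NH3 P2=NH0
Op 9: best P0=NH0 P1=NH3 P2=NH0
Op 10: best P0=NH0 P1=NH3 P2=NH0
Op 11: best P0=NH3 P1=NH3 P2=NH0
Op 12: best P0=NH3 P1=NH3 P2=NH3

Answer: P0:NH3 P1:NH3 P2:NH3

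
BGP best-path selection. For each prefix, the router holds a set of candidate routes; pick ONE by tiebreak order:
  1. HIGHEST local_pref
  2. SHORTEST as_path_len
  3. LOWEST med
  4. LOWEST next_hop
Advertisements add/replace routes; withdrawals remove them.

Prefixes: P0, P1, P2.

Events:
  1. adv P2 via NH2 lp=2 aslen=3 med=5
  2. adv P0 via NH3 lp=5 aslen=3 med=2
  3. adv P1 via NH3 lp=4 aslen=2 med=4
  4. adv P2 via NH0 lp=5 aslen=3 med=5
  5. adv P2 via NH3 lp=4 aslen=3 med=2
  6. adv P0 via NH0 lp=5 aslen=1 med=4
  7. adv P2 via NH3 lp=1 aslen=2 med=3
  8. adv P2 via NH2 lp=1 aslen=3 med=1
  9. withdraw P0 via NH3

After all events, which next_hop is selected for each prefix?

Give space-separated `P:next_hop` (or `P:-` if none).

Op 1: best P0=- P1=- P2=NH2
Op 2: best P0=NH3 P1=- P2=NH2
Op 3: best P0=NH3 P1=NH3 P2=NH2
Op 4: best P0=NH3 P1=NH3 P2=NH0
Op 5: best P0=NH3 P1=NH3 P2=NH0
Op 6: best P0=NH0 P1=NH3 P2=NH0
Op 7: best P0=NH0 P1=NH3 P2=NH0
Op 8: best P0=NH0 P1=NH3 P2=NH0
Op 9: best P0=NH0 P1=NH3 P2=NH0

Answer: P0:NH0 P1:NH3 P2:NH0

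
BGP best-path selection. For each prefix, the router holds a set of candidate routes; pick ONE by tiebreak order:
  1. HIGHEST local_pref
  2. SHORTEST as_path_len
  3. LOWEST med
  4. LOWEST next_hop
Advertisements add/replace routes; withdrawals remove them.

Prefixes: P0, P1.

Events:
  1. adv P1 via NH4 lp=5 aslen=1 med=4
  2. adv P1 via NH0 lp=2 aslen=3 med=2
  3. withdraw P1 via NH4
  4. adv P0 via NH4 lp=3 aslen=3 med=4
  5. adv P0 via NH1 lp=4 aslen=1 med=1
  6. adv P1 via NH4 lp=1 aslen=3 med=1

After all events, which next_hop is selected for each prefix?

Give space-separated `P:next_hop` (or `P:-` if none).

Answer: P0:NH1 P1:NH0

Derivation:
Op 1: best P0=- P1=NH4
Op 2: best P0=- P1=NH4
Op 3: best P0=- P1=NH0
Op 4: best P0=NH4 P1=NH0
Op 5: best P0=NH1 P1=NH0
Op 6: best P0=NH1 P1=NH0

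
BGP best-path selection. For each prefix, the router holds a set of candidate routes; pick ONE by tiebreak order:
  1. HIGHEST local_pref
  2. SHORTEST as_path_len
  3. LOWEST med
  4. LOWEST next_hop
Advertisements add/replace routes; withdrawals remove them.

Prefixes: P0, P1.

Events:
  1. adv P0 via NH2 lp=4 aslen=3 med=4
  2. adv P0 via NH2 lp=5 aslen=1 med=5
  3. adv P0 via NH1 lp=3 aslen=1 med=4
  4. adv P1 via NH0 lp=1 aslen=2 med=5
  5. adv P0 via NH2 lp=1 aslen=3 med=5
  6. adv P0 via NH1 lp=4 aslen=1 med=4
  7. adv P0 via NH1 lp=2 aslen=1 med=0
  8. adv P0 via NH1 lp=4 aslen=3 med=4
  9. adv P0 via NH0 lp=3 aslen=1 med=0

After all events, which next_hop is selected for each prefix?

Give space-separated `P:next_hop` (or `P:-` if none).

Answer: P0:NH1 P1:NH0

Derivation:
Op 1: best P0=NH2 P1=-
Op 2: best P0=NH2 P1=-
Op 3: best P0=NH2 P1=-
Op 4: best P0=NH2 P1=NH0
Op 5: best P0=NH1 P1=NH0
Op 6: best P0=NH1 P1=NH0
Op 7: best P0=NH1 P1=NH0
Op 8: best P0=NH1 P1=NH0
Op 9: best P0=NH1 P1=NH0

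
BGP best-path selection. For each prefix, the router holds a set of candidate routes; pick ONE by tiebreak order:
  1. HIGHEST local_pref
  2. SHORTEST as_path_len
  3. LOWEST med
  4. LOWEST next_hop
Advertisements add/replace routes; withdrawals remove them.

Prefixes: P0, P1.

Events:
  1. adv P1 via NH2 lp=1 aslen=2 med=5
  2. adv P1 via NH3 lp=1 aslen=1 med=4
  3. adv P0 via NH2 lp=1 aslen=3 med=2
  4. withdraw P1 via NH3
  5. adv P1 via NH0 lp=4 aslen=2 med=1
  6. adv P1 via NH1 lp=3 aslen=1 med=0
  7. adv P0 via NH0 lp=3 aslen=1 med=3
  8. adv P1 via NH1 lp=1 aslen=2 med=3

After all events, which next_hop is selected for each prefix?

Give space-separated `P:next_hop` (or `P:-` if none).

Answer: P0:NH0 P1:NH0

Derivation:
Op 1: best P0=- P1=NH2
Op 2: best P0=- P1=NH3
Op 3: best P0=NH2 P1=NH3
Op 4: best P0=NH2 P1=NH2
Op 5: best P0=NH2 P1=NH0
Op 6: best P0=NH2 P1=NH0
Op 7: best P0=NH0 P1=NH0
Op 8: best P0=NH0 P1=NH0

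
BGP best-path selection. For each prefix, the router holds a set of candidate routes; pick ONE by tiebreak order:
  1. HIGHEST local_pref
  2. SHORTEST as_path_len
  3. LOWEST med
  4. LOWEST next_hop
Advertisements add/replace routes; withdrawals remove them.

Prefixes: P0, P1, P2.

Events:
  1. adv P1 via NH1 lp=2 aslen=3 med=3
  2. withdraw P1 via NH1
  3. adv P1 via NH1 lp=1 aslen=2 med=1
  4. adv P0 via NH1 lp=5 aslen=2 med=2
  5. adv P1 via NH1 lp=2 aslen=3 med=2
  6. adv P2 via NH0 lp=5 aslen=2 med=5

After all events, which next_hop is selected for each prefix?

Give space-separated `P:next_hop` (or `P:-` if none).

Op 1: best P0=- P1=NH1 P2=-
Op 2: best P0=- P1=- P2=-
Op 3: best P0=- P1=NH1 P2=-
Op 4: best P0=NH1 P1=NH1 P2=-
Op 5: best P0=NH1 P1=NH1 P2=-
Op 6: best P0=NH1 P1=NH1 P2=NH0

Answer: P0:NH1 P1:NH1 P2:NH0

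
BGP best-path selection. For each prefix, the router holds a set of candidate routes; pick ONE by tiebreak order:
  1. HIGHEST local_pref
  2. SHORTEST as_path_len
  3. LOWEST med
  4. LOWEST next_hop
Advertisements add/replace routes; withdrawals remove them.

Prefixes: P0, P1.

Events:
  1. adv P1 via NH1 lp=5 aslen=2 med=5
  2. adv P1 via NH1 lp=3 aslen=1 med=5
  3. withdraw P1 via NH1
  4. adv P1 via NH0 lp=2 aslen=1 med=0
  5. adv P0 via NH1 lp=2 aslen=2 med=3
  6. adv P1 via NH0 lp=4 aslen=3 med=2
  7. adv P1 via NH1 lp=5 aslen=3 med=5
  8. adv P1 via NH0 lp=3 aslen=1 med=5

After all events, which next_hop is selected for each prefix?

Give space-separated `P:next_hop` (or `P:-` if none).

Answer: P0:NH1 P1:NH1

Derivation:
Op 1: best P0=- P1=NH1
Op 2: best P0=- P1=NH1
Op 3: best P0=- P1=-
Op 4: best P0=- P1=NH0
Op 5: best P0=NH1 P1=NH0
Op 6: best P0=NH1 P1=NH0
Op 7: best P0=NH1 P1=NH1
Op 8: best P0=NH1 P1=NH1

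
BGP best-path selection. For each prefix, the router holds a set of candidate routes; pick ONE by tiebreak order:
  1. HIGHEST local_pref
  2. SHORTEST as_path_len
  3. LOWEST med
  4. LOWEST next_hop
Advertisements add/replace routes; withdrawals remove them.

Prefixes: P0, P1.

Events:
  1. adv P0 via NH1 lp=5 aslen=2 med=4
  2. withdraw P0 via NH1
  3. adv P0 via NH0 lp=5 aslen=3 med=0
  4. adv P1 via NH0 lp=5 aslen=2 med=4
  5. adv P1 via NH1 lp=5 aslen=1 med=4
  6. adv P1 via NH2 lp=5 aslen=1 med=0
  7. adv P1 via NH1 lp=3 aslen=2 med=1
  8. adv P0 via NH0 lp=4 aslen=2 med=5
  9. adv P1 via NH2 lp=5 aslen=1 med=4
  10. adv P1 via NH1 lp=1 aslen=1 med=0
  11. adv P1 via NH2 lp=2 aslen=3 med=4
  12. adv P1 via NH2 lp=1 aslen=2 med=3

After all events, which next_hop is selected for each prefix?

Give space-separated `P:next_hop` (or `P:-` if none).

Op 1: best P0=NH1 P1=-
Op 2: best P0=- P1=-
Op 3: best P0=NH0 P1=-
Op 4: best P0=NH0 P1=NH0
Op 5: best P0=NH0 P1=NH1
Op 6: best P0=NH0 P1=NH2
Op 7: best P0=NH0 P1=NH2
Op 8: best P0=NH0 P1=NH2
Op 9: best P0=NH0 P1=NH2
Op 10: best P0=NH0 P1=NH2
Op 11: best P0=NH0 P1=NH0
Op 12: best P0=NH0 P1=NH0

Answer: P0:NH0 P1:NH0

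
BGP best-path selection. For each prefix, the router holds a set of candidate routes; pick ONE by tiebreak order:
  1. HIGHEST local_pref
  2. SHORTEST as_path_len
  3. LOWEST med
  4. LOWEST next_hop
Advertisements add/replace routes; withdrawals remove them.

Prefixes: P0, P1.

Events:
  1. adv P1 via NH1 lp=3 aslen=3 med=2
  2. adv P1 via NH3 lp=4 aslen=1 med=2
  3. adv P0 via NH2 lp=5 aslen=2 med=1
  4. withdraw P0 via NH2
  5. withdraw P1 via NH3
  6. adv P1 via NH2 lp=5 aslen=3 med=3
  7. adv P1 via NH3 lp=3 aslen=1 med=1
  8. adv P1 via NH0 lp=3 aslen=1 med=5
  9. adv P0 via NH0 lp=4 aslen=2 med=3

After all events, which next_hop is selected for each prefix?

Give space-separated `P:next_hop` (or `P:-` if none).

Op 1: best P0=- P1=NH1
Op 2: best P0=- P1=NH3
Op 3: best P0=NH2 P1=NH3
Op 4: best P0=- P1=NH3
Op 5: best P0=- P1=NH1
Op 6: best P0=- P1=NH2
Op 7: best P0=- P1=NH2
Op 8: best P0=- P1=NH2
Op 9: best P0=NH0 P1=NH2

Answer: P0:NH0 P1:NH2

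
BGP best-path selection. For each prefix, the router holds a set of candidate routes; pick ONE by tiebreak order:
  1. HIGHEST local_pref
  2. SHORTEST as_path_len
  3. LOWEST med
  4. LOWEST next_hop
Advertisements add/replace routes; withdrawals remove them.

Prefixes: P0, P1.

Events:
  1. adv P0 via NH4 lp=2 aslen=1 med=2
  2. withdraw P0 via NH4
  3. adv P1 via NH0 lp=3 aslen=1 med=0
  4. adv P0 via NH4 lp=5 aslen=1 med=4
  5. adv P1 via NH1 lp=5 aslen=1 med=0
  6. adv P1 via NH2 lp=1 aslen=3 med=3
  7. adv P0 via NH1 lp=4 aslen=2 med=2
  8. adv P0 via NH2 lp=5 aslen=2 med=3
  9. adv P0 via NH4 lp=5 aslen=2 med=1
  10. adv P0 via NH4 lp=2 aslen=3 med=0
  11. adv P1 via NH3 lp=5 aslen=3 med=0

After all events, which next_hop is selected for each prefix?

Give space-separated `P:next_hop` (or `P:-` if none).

Answer: P0:NH2 P1:NH1

Derivation:
Op 1: best P0=NH4 P1=-
Op 2: best P0=- P1=-
Op 3: best P0=- P1=NH0
Op 4: best P0=NH4 P1=NH0
Op 5: best P0=NH4 P1=NH1
Op 6: best P0=NH4 P1=NH1
Op 7: best P0=NH4 P1=NH1
Op 8: best P0=NH4 P1=NH1
Op 9: best P0=NH4 P1=NH1
Op 10: best P0=NH2 P1=NH1
Op 11: best P0=NH2 P1=NH1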